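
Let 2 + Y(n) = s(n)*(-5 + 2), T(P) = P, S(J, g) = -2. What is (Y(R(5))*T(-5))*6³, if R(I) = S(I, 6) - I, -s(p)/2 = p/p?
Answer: -4320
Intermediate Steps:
s(p) = -2 (s(p) = -2*p/p = -2*1 = -2)
R(I) = -2 - I
Y(n) = 4 (Y(n) = -2 - 2*(-5 + 2) = -2 - 2*(-3) = -2 + 6 = 4)
(Y(R(5))*T(-5))*6³ = (4*(-5))*6³ = -20*216 = -4320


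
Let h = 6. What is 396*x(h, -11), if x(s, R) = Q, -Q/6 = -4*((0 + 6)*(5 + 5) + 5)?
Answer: 617760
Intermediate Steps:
Q = 1560 (Q = -(-24)*((0 + 6)*(5 + 5) + 5) = -(-24)*(6*10 + 5) = -(-24)*(60 + 5) = -(-24)*65 = -6*(-260) = 1560)
x(s, R) = 1560
396*x(h, -11) = 396*1560 = 617760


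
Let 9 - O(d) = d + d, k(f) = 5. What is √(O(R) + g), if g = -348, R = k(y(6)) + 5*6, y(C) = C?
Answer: I*√409 ≈ 20.224*I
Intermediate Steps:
R = 35 (R = 5 + 5*6 = 5 + 30 = 35)
O(d) = 9 - 2*d (O(d) = 9 - (d + d) = 9 - 2*d)
√(O(R) + g) = √((9 - 2*35) - 348) = √((9 - 70) - 348) = √(-61 - 348) = √(-409) = I*√409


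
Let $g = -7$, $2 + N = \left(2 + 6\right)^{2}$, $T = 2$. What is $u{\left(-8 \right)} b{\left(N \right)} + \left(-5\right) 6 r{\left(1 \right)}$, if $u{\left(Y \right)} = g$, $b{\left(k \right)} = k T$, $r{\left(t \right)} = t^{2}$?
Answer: $-898$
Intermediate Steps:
$N = 62$ ($N = -2 + \left(2 + 6\right)^{2} = -2 + 8^{2} = -2 + 64 = 62$)
$b{\left(k \right)} = 2 k$ ($b{\left(k \right)} = k 2 = 2 k$)
$u{\left(Y \right)} = -7$
$u{\left(-8 \right)} b{\left(N \right)} + \left(-5\right) 6 r{\left(1 \right)} = - 7 \cdot 2 \cdot 62 + \left(-5\right) 6 \cdot 1^{2} = \left(-7\right) 124 - 30 = -868 - 30 = -898$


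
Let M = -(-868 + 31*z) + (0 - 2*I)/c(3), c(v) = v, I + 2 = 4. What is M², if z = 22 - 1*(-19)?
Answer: 1471369/9 ≈ 1.6349e+5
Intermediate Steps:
I = 2 (I = -2 + 4 = 2)
z = 41 (z = 22 + 19 = 41)
M = -1213/3 (M = -31/(1/(41 - 28)) + (0 - 2*2)/3 = -31/(1/13) + (0 - 4)*(⅓) = -31/1/13 - 4*⅓ = -31*13 - 4/3 = -403 - 4/3 = -1213/3 ≈ -404.33)
M² = (-1213/3)² = 1471369/9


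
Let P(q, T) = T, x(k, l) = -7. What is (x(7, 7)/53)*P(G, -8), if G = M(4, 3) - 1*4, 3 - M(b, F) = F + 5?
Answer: 56/53 ≈ 1.0566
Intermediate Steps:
M(b, F) = -2 - F (M(b, F) = 3 - (F + 5) = 3 - (5 + F) = 3 + (-5 - F) = -2 - F)
G = -9 (G = (-2 - 1*3) - 1*4 = (-2 - 3) - 4 = -5 - 4 = -9)
(x(7, 7)/53)*P(G, -8) = -7/53*(-8) = 56/53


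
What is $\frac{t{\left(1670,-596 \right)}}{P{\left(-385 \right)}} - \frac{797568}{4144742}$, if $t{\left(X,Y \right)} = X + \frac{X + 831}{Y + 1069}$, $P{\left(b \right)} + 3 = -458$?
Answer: $- \frac{1729125624033}{451886713663} \approx -3.8265$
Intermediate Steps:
$P{\left(b \right)} = -461$ ($P{\left(b \right)} = -3 - 458 = -461$)
$t{\left(X,Y \right)} = X + \frac{831 + X}{1069 + Y}$
$\frac{t{\left(1670,-596 \right)}}{P{\left(-385 \right)}} - \frac{797568}{4144742} = \frac{\frac{1}{1069 - 596} \left(831 + 1070 \cdot 1670 + 1670 \left(-596\right)\right)}{-461} - \frac{797568}{4144742} = \frac{831 + 1786900 - 995320}{473} \left(- \frac{1}{461}\right) - \frac{398784}{2072371} = \frac{1}{473} \cdot 792411 \left(- \frac{1}{461}\right) - \frac{398784}{2072371} = \frac{792411}{473} \left(- \frac{1}{461}\right) - \frac{398784}{2072371} = - \frac{792411}{218053} - \frac{398784}{2072371} = - \frac{1729125624033}{451886713663}$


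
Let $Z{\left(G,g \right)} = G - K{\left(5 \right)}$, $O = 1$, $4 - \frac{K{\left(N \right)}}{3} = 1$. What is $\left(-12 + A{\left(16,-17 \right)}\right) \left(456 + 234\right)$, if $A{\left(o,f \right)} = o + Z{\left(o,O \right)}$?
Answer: $7590$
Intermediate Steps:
$K{\left(N \right)} = 9$ ($K{\left(N \right)} = 12 - 3 = 9$)
$Z{\left(G,g \right)} = -9 + G$ ($Z{\left(G,g \right)} = G - 9 = -9 + G$)
$A{\left(o,f \right)} = -9 + 2 o$ ($A{\left(o,f \right)} = o + \left(-9 + o\right) = -9 + 2 o$)
$\left(-12 + A{\left(16,-17 \right)}\right) \left(456 + 234\right) = \left(-12 + \left(-9 + 2 \cdot 16\right)\right) \left(456 + 234\right) = \left(-12 + \left(-9 + 32\right)\right) 690 = \left(-12 + 23\right) 690 = 11 \cdot 690 = 7590$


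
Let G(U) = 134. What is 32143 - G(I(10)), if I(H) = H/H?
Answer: 32009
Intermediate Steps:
I(H) = 1
32143 - G(I(10)) = 32143 - 1*134 = 32143 - 134 = 32009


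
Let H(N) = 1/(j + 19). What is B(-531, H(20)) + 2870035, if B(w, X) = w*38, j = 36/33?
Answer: 2849857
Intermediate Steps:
j = 12/11 (j = 36*(1/33) = 12/11 ≈ 1.0909)
H(N) = 11/221 (H(N) = 1/(12/11 + 19) = 1/(221/11) = 11/221)
B(w, X) = 38*w
B(-531, H(20)) + 2870035 = 38*(-531) + 2870035 = -20178 + 2870035 = 2849857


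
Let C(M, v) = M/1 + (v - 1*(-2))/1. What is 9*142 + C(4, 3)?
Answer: 1287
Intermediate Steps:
C(M, v) = 2 + M + v (C(M, v) = M*1 + (v + 2)*1 = M + (2 + v)*1 = M + (2 + v) = 2 + M + v)
9*142 + C(4, 3) = 9*142 + (2 + 4 + 3) = 1278 + 9 = 1287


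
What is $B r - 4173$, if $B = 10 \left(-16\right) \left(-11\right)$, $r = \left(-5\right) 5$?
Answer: $-48173$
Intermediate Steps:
$r = -25$
$B = 1760$ ($B = \left(-160\right) \left(-11\right) = 1760$)
$B r - 4173 = 1760 \left(-25\right) - 4173 = -44000 - 4173 = -48173$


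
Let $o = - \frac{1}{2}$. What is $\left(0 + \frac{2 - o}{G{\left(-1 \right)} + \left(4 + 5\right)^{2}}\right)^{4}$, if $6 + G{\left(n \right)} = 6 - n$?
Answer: $\frac{625}{723394816} \approx 8.6398 \cdot 10^{-7}$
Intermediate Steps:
$G{\left(n \right)} = - n$ ($G{\left(n \right)} = -6 - \left(-6 + n\right) = - n$)
$o = - \frac{1}{2}$ ($o = \left(-1\right) \frac{1}{2} = - \frac{1}{2} \approx -0.5$)
$\left(0 + \frac{2 - o}{G{\left(-1 \right)} + \left(4 + 5\right)^{2}}\right)^{4} = \left(0 + \frac{2 - - \frac{1}{2}}{\left(-1\right) \left(-1\right) + \left(4 + 5\right)^{2}}\right)^{4} = \left(0 + \frac{2 + \frac{1}{2}}{1 + 9^{2}}\right)^{4} = \left(0 + \frac{1}{1 + 81} \cdot \frac{5}{2}\right)^{4} = \left(0 + \frac{1}{82} \cdot \frac{5}{2}\right)^{4} = \left(0 + \frac{5}{164}\right)^{4} = \left(\frac{5}{164}\right)^{4} = \frac{625}{723394816}$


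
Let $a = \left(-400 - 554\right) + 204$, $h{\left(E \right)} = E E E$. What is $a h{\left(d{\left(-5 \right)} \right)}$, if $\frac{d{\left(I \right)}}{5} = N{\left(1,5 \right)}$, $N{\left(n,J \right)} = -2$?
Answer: $750000$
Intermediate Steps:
$d{\left(I \right)} = -10$ ($d{\left(I \right)} = 5 \left(-2\right) = -10$)
$h{\left(E \right)} = E^{3}$ ($h{\left(E \right)} = E^{2} E = E^{3}$)
$a = -750$ ($a = \left(-400 - 554\right) + 204 = -954 + 204 = -750$)
$a h{\left(d{\left(-5 \right)} \right)} = - 750 \left(-10\right)^{3} = \left(-750\right) \left(-1000\right) = 750000$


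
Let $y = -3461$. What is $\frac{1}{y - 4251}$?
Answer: $- \frac{1}{7712} \approx -0.00012967$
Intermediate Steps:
$\frac{1}{y - 4251} = \frac{1}{-3461 - 4251} = \frac{1}{-7712} = - \frac{1}{7712}$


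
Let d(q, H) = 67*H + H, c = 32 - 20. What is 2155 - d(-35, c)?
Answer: 1339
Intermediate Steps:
c = 12
d(q, H) = 68*H
2155 - d(-35, c) = 2155 - 68*12 = 2155 - 1*816 = 2155 - 816 = 1339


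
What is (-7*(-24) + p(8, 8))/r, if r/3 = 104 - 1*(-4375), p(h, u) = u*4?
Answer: 200/13437 ≈ 0.014884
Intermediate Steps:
p(h, u) = 4*u
r = 13437 (r = 3*(104 - 1*(-4375)) = 3*(104 + 4375) = 3*4479 = 13437)
(-7*(-24) + p(8, 8))/r = (-7*(-24) + 4*8)/13437 = (168 + 32)*(1/13437) = 200*(1/13437) = 200/13437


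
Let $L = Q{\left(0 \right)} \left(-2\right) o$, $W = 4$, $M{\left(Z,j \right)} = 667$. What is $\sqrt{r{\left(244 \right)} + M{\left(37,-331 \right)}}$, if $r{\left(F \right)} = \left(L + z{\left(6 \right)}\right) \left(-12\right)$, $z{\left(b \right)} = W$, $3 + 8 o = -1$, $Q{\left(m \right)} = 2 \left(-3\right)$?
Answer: $\sqrt{691} \approx 26.287$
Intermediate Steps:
$Q{\left(m \right)} = -6$
$o = - \frac{1}{2}$ ($o = - \frac{3}{8} + \frac{1}{8} \left(-1\right) = - \frac{3}{8} - \frac{1}{8} = - \frac{1}{2} \approx -0.5$)
$z{\left(b \right)} = 4$
$L = -6$ ($L = \left(-6\right) \left(-2\right) \left(- \frac{1}{2}\right) = 12 \left(- \frac{1}{2}\right) = -6$)
$r{\left(F \right)} = 24$ ($r{\left(F \right)} = \left(-6 + 4\right) \left(-12\right) = \left(-2\right) \left(-12\right) = 24$)
$\sqrt{r{\left(244 \right)} + M{\left(37,-331 \right)}} = \sqrt{24 + 667} = \sqrt{691}$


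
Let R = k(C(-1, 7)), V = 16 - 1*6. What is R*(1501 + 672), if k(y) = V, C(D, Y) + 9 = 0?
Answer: 21730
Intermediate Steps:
C(D, Y) = -9 (C(D, Y) = -9 + 0 = -9)
V = 10 (V = 16 - 6 = 10)
k(y) = 10
R = 10
R*(1501 + 672) = 10*(1501 + 672) = 10*2173 = 21730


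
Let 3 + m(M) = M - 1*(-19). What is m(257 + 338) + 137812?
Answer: 138423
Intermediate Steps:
m(M) = 16 + M (m(M) = -3 + (M - 1*(-19)) = -3 + (M + 19) = -3 + (19 + M) = 16 + M)
m(257 + 338) + 137812 = (16 + (257 + 338)) + 137812 = (16 + 595) + 137812 = 611 + 137812 = 138423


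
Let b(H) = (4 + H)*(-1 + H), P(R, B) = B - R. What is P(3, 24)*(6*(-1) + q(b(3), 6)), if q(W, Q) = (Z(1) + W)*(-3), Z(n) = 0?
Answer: -1008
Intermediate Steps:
b(H) = (-1 + H)*(4 + H)
q(W, Q) = -3*W (q(W, Q) = (0 + W)*(-3) = W*(-3) = -3*W)
P(3, 24)*(6*(-1) + q(b(3), 6)) = (24 - 1*3)*(6*(-1) - 3*(-4 + 3² + 3*3)) = (24 - 3)*(-6 - 3*(-4 + 9 + 9)) = 21*(-6 - 3*14) = 21*(-6 - 42) = 21*(-48) = -1008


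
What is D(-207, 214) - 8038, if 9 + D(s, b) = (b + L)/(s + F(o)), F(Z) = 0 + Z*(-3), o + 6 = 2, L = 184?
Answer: -1569563/195 ≈ -8049.0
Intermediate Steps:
o = -4 (o = -6 + 2 = -4)
F(Z) = -3*Z (F(Z) = 0 - 3*Z = -3*Z)
D(s, b) = -9 + (184 + b)/(12 + s) (D(s, b) = -9 + (b + 184)/(s - 3*(-4)) = -9 + (184 + b)/(s + 12) = -9 + (184 + b)/(12 + s))
D(-207, 214) - 8038 = (76 + 214 - 9*(-207))/(12 - 207) - 8038 = (76 + 214 + 1863)/(-195) - 8038 = -1/195*2153 - 8038 = -2153/195 - 8038 = -1569563/195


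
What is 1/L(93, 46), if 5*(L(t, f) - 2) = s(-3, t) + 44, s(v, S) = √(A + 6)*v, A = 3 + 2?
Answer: 30/313 + 5*√11/939 ≈ 0.11351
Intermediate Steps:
A = 5
s(v, S) = v*√11 (s(v, S) = √(5 + 6)*v = √11*v = v*√11)
L(t, f) = 54/5 - 3*√11/5 (L(t, f) = 2 + (-3*√11 + 44)/5 = 2 + (44 - 3*√11)/5 = 2 + (44/5 - 3*√11/5) = 54/5 - 3*√11/5)
1/L(93, 46) = 1/(54/5 - 3*√11/5)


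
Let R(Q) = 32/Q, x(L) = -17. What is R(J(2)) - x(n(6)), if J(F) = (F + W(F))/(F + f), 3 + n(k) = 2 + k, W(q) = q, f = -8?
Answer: -31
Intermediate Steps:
n(k) = -1 + k (n(k) = -3 + (2 + k) = -1 + k)
J(F) = 2*F/(-8 + F) (J(F) = (F + F)/(F - 8) = (2*F)/(-8 + F) = 2*F/(-8 + F))
R(J(2)) - x(n(6)) = 32/((2*2/(-8 + 2))) - 1*(-17) = 32/((2*2/(-6))) + 17 = 32/((2*2*(-⅙))) + 17 = 32/(-⅔) + 17 = 32*(-3/2) + 17 = -48 + 17 = -31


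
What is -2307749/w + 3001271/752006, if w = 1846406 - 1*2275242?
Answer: 1511247072525/161243622508 ≈ 9.3725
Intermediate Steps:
w = -428836 (w = 1846406 - 2275242 = -428836)
-2307749/w + 3001271/752006 = -2307749/(-428836) + 3001271/752006 = -2307749*(-1/428836) + 3001271*(1/752006) = 2307749/428836 + 3001271/752006 = 1511247072525/161243622508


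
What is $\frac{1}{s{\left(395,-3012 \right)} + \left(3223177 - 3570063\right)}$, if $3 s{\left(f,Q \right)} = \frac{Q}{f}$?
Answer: $- \frac{395}{137020974} \approx -2.8828 \cdot 10^{-6}$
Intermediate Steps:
$s{\left(f,Q \right)} = \frac{Q}{3 f}$ ($s{\left(f,Q \right)} = \frac{Q \frac{1}{f}}{3} = \frac{Q}{3 f}$)
$\frac{1}{s{\left(395,-3012 \right)} + \left(3223177 - 3570063\right)} = \frac{1}{\frac{1}{3} \left(-3012\right) \frac{1}{395} + \left(3223177 - 3570063\right)} = \frac{1}{- \frac{1004}{395} - 346886} = \frac{1}{- \frac{137020974}{395}} = - \frac{395}{137020974}$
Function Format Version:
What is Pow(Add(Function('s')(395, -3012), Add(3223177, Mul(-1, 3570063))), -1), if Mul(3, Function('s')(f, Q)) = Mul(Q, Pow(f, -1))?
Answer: Rational(-395, 137020974) ≈ -2.8828e-6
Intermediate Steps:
Function('s')(f, Q) = Mul(Rational(1, 3), Q, Pow(f, -1)) (Function('s')(f, Q) = Mul(Rational(1, 3), Mul(Q, Pow(f, -1))) = Mul(Rational(1, 3), Q, Pow(f, -1)))
Pow(Add(Function('s')(395, -3012), Add(3223177, Mul(-1, 3570063))), -1) = Pow(Add(Mul(Rational(1, 3), -3012, Pow(395, -1)), Add(3223177, Mul(-1, 3570063))), -1) = Pow(Add(Mul(Rational(1, 3), -3012, Rational(1, 395)), Add(3223177, -3570063)), -1) = Pow(Add(Rational(-1004, 395), -346886), -1) = Pow(Rational(-137020974, 395), -1) = Rational(-395, 137020974)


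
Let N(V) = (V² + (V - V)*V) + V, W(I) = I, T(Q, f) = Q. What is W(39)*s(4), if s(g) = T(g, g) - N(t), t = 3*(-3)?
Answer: -2652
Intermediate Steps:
t = -9
N(V) = V + V² (N(V) = (V² + 0*V) + V = (V² + 0) + V = V² + V = V + V²)
s(g) = -72 + g (s(g) = g - (-9)*(1 - 9) = g - (-9)*(-8) = g - 1*72 = g - 72 = -72 + g)
W(39)*s(4) = 39*(-72 + 4) = 39*(-68) = -2652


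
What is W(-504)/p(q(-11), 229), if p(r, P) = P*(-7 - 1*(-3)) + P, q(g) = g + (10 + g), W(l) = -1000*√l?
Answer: 2000*I*√14/229 ≈ 32.678*I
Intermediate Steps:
q(g) = 10 + 2*g
p(r, P) = -3*P (p(r, P) = P*(-7 + 3) + P = P*(-4) + P = -4*P + P = -3*P)
W(-504)/p(q(-11), 229) = (-6000*I*√14)/((-3*229)) = -6000*I*√14/(-687) = -6000*I*√14*(-1/687) = 2000*I*√14/229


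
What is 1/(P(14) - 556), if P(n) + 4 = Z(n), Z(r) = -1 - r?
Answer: -1/575 ≈ -0.0017391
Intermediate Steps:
P(n) = -5 - n (P(n) = -4 + (-1 - n) = -5 - n)
1/(P(14) - 556) = 1/((-5 - 1*14) - 556) = 1/((-5 - 14) - 556) = 1/(-19 - 556) = 1/(-575) = -1/575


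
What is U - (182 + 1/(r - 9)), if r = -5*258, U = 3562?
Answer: 4390621/1299 ≈ 3380.0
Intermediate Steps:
r = -1290
U - (182 + 1/(r - 9)) = 3562 - (182 + 1/(-1290 - 9)) = 3562 - (182 + 1/(-1299)) = 3562 - (182 - 1/1299) = 3562 - 1*236417/1299 = 3562 - 236417/1299 = 4390621/1299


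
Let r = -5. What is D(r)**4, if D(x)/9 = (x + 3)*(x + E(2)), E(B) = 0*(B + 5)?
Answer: 65610000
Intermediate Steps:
E(B) = 0 (E(B) = 0*(5 + B) = 0)
D(x) = 9*x*(3 + x) (D(x) = 9*((x + 3)*(x + 0)) = 9*((3 + x)*x) = 9*(x*(3 + x)) = 9*x*(3 + x))
D(r)**4 = (9*(-5)*(3 - 5))**4 = (9*(-5)*(-2))**4 = 90**4 = 65610000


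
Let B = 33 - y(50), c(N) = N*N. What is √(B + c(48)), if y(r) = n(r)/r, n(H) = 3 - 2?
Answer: √233698/10 ≈ 48.342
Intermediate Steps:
c(N) = N²
n(H) = 1
y(r) = 1/r
B = 1649/50 (B = 33 - 1/50 = 1649/50 ≈ 32.980)
√(B + c(48)) = √(1649/50 + 48²) = √(1649/50 + 2304) = √(116849/50) = √233698/10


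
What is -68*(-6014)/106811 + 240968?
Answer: 1514026000/6283 ≈ 2.4097e+5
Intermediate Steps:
-68*(-6014)/106811 + 240968 = 408952*(1/106811) + 240968 = 24056/6283 + 240968 = 1514026000/6283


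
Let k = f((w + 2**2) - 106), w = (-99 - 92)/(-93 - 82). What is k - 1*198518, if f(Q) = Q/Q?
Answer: -198517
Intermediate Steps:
w = 191/175 (w = -191/(-175) = -191*(-1/175) = 191/175 ≈ 1.0914)
f(Q) = 1
k = 1
k - 1*198518 = 1 - 1*198518 = 1 - 198518 = -198517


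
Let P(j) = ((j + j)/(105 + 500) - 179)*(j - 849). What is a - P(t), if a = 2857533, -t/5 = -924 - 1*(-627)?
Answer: 32650803/11 ≈ 2.9683e+6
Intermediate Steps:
t = 1485 (t = -5*(-924 - 1*(-627)) = -5*(-924 + 627) = -5*(-297) = 1485)
P(j) = (-849 + j)*(-179 + 2*j/605) (P(j) = ((2*j)/605 - 179)*(-849 + j) = ((2*j)*(1/605) - 179)*(-849 + j) = (2*j/605 - 179)*(-849 + j) = (-179 + 2*j/605)*(-849 + j) = (-849 + j)*(-179 + 2*j/605))
a - P(t) = 2857533 - (151971 - 109993/605*1485 + (2/605)*1485²) = 2857533 - (151971 - 2969811/11 + (2/605)*2205225) = 2857533 - (151971 - 2969811/11 + 7290) = 2857533 - 1*(-1217940/11) = 2857533 + 1217940/11 = 32650803/11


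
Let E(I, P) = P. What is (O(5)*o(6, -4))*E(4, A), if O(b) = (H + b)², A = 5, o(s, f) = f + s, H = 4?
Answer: 810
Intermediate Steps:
O(b) = (4 + b)²
(O(5)*o(6, -4))*E(4, A) = ((4 + 5)²*(-4 + 6))*5 = (9²*2)*5 = (81*2)*5 = 162*5 = 810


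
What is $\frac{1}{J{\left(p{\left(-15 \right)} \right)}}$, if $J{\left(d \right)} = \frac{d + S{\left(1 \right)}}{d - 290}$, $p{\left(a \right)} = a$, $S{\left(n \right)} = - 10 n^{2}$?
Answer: $\frac{61}{5} \approx 12.2$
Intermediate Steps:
$J{\left(d \right)} = \frac{-10 + d}{-290 + d}$ ($J{\left(d \right)} = \frac{d - 10 \cdot 1^{2}}{d - 290} = \frac{d - 10}{-290 + d} = \frac{-10 + d}{-290 + d}$)
$\frac{1}{J{\left(p{\left(-15 \right)} \right)}} = \frac{1}{\frac{1}{-290 - 15} \left(-10 - 15\right)} = \frac{1}{\frac{1}{-305} \left(-25\right)} = \frac{1}{\left(- \frac{1}{305}\right) \left(-25\right)} = \frac{1}{\frac{5}{61}} = \frac{61}{5}$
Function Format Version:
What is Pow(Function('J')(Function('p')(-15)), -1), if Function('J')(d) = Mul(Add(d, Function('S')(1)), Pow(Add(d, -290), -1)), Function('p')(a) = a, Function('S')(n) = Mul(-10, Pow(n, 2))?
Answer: Rational(61, 5) ≈ 12.200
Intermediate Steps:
Function('J')(d) = Mul(Pow(Add(-290, d), -1), Add(-10, d)) (Function('J')(d) = Mul(Add(d, Mul(-10, Pow(1, 2))), Pow(Add(d, -290), -1)) = Mul(Add(d, Mul(-10, 1)), Pow(Add(-290, d), -1)) = Mul(Add(d, -10), Pow(Add(-290, d), -1)) = Mul(Add(-10, d), Pow(Add(-290, d), -1)) = Mul(Pow(Add(-290, d), -1), Add(-10, d)))
Pow(Function('J')(Function('p')(-15)), -1) = Pow(Mul(Pow(Add(-290, -15), -1), Add(-10, -15)), -1) = Pow(Mul(Pow(-305, -1), -25), -1) = Pow(Mul(Rational(-1, 305), -25), -1) = Pow(Rational(5, 61), -1) = Rational(61, 5)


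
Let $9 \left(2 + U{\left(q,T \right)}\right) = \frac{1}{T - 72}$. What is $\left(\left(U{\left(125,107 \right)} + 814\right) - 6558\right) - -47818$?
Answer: $\frac{13252681}{315} \approx 42072.0$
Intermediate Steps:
$U{\left(q,T \right)} = -2 + \frac{1}{9 \left(-72 + T\right)}$ ($U{\left(q,T \right)} = -2 + \frac{1}{9 \left(T - 72\right)} = -2 + \frac{1}{9 \left(-72 + T\right)}$)
$\left(\left(U{\left(125,107 \right)} + 814\right) - 6558\right) - -47818 = \left(\left(\frac{1297 - 1926}{9 \left(-72 + 107\right)} + 814\right) - 6558\right) - -47818 = \left(\left(\frac{1297 - 1926}{9 \cdot 35} + 814\right) - 6558\right) + 47818 = \left(\left(\frac{1}{9} \cdot \frac{1}{35} \left(-629\right) + 814\right) - 6558\right) + 47818 = \left(\left(- \frac{629}{315} + 814\right) - 6558\right) + 47818 = \left(\frac{255781}{315} - 6558\right) + 47818 = - \frac{1809989}{315} + 47818 = \frac{13252681}{315}$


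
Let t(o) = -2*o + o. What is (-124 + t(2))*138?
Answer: -17388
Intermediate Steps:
t(o) = -o
(-124 + t(2))*138 = (-124 - 1*2)*138 = (-124 - 2)*138 = -126*138 = -17388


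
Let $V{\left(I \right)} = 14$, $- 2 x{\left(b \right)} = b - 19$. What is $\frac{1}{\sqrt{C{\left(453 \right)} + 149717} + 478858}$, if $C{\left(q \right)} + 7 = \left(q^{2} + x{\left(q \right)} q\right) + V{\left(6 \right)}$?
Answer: $\frac{239429}{114652363766} - \frac{17 \sqrt{222}}{114652363766} \approx 2.0861 \cdot 10^{-6}$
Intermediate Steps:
$x{\left(b \right)} = \frac{19}{2} - \frac{b}{2}$ ($x{\left(b \right)} = - \frac{b - 19}{2} = - \frac{-19 + b}{2} = \frac{19}{2} - \frac{b}{2}$)
$C{\left(q \right)} = 7 + q^{2} + q \left(\frac{19}{2} - \frac{q}{2}\right)$ ($C{\left(q \right)} = -7 + \left(\left(q^{2} + \left(\frac{19}{2} - \frac{q}{2}\right) q\right) + 14\right) = -7 + \left(\left(q^{2} + q \left(\frac{19}{2} - \frac{q}{2}\right)\right) + 14\right) = -7 + \left(14 + q^{2} + q \left(\frac{19}{2} - \frac{q}{2}\right)\right) = 7 + q^{2} + q \left(\frac{19}{2} - \frac{q}{2}\right)$)
$\frac{1}{\sqrt{C{\left(453 \right)} + 149717} + 478858} = \frac{1}{\sqrt{\left(7 + \frac{453^{2}}{2} + \frac{19}{2} \cdot 453\right) + 149717} + 478858} = \frac{1}{\sqrt{\left(7 + \frac{1}{2} \cdot 205209 + \frac{8607}{2}\right) + 149717} + 478858} = \frac{1}{\sqrt{\left(7 + \frac{205209}{2} + \frac{8607}{2}\right) + 149717} + 478858} = \frac{1}{\sqrt{106915 + 149717} + 478858} = \frac{1}{\sqrt{256632} + 478858} = \frac{1}{34 \sqrt{222} + 478858} = \frac{1}{478858 + 34 \sqrt{222}}$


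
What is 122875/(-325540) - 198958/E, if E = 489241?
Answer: -24976855039/31853503028 ≈ -0.78412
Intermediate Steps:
122875/(-325540) - 198958/E = 122875/(-325540) - 198958/489241 = 122875*(-1/325540) - 198958*1/489241 = -24575/65108 - 198958/489241 = -24976855039/31853503028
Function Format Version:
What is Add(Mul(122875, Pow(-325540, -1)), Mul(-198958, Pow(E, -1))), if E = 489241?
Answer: Rational(-24976855039, 31853503028) ≈ -0.78412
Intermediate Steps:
Add(Mul(122875, Pow(-325540, -1)), Mul(-198958, Pow(E, -1))) = Add(Mul(122875, Pow(-325540, -1)), Mul(-198958, Pow(489241, -1))) = Add(Mul(122875, Rational(-1, 325540)), Mul(-198958, Rational(1, 489241))) = Add(Rational(-24575, 65108), Rational(-198958, 489241)) = Rational(-24976855039, 31853503028)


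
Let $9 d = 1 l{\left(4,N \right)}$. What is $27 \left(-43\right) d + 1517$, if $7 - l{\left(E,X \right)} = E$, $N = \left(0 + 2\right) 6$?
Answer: $1130$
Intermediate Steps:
$N = 12$ ($N = 2 \cdot 6 = 12$)
$l{\left(E,X \right)} = 7 - E$
$d = \frac{1}{3}$ ($d = \frac{1 \left(7 - 4\right)}{9} = \frac{1 \cdot 3}{9} = \frac{1}{9} \cdot 3 = \frac{1}{3} \approx 0.33333$)
$27 \left(-43\right) d + 1517 = 27 \left(-43\right) \frac{1}{3} + 1517 = \left(-1161\right) \frac{1}{3} + 1517 = -387 + 1517 = 1130$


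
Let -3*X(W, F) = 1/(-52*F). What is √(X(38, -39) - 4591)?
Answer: I*√27931645/78 ≈ 67.757*I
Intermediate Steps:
X(W, F) = 1/(156*F) (X(W, F) = -(-1/(52*F))/3 = -(-1)/(156*F) = 1/(156*F))
√(X(38, -39) - 4591) = √((1/156)/(-39) - 4591) = √((1/156)*(-1/39) - 4591) = √(-1/6084 - 4591) = √(-27931645/6084) = I*√27931645/78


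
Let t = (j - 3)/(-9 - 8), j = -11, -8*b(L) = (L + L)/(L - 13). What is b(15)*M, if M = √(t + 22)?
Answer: -15*√1649/68 ≈ -8.9576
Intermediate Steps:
b(L) = -L/(4*(-13 + L)) (b(L) = -(L + L)/(8*(L - 13)) = -2*L/(8*(-13 + L)) = -L/(4*(-13 + L)))
t = 14/17 (t = (-11 - 3)/(-9 - 8) = -14/(-17) = -14*(-1/17) = 14/17 ≈ 0.82353)
M = 2*√1649/17 (M = √(14/17 + 22) = √(388/17) = 2*√1649/17 ≈ 4.7774)
b(15)*M = (-1*15/(-52 + 4*15))*(2*√1649/17) = (-1*15/(-52 + 60))*(2*√1649/17) = (-1*15/8)*(2*√1649/17) = (-1*15*⅛)*(2*√1649/17) = -15*√1649/68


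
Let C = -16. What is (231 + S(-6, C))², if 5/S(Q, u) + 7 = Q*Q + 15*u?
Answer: 2375197696/44521 ≈ 53350.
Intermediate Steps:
S(Q, u) = 5/(-7 + Q² + 15*u) (S(Q, u) = 5/(-7 + (Q*Q + 15*u)) = 5/(-7 + (Q² + 15*u)) = 5/(-7 + Q² + 15*u))
(231 + S(-6, C))² = (231 + 5/(-7 + (-6)² + 15*(-16)))² = (231 + 5/(-7 + 36 - 240))² = (231 + 5/(-211))² = (231 + 5*(-1/211))² = (231 - 5/211)² = (48736/211)² = 2375197696/44521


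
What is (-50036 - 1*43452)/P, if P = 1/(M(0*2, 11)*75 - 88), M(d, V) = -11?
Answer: 85354544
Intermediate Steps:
P = -1/913 (P = 1/(-11*75 - 88) = 1/(-825 - 88) = 1/(-913) = -1/913 ≈ -0.0010953)
(-50036 - 1*43452)/P = (-50036 - 1*43452)/(-1/913) = (-50036 - 43452)*(-913) = -93488*(-913) = 85354544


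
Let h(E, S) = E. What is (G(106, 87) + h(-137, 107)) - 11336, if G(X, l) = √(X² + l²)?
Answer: -11473 + √18805 ≈ -11336.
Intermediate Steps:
(G(106, 87) + h(-137, 107)) - 11336 = (√(106² + 87²) - 137) - 11336 = (√(11236 + 7569) - 137) - 11336 = (√18805 - 137) - 11336 = (-137 + √18805) - 11336 = -11473 + √18805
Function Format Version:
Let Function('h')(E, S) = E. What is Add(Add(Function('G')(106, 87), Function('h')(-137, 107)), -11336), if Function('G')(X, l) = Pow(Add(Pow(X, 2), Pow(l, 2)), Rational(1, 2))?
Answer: Add(-11473, Pow(18805, Rational(1, 2))) ≈ -11336.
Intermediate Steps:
Add(Add(Function('G')(106, 87), Function('h')(-137, 107)), -11336) = Add(Add(Pow(Add(Pow(106, 2), Pow(87, 2)), Rational(1, 2)), -137), -11336) = Add(Add(Pow(Add(11236, 7569), Rational(1, 2)), -137), -11336) = Add(Add(Pow(18805, Rational(1, 2)), -137), -11336) = Add(Add(-137, Pow(18805, Rational(1, 2))), -11336) = Add(-11473, Pow(18805, Rational(1, 2)))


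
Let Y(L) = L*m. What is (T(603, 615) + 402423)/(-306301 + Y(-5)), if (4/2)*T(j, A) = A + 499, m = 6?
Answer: -402980/306331 ≈ -1.3155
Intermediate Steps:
Y(L) = 6*L (Y(L) = L*6 = 6*L)
T(j, A) = 499/2 + A/2 (T(j, A) = (A + 499)/2 = (499 + A)/2 = 499/2 + A/2)
(T(603, 615) + 402423)/(-306301 + Y(-5)) = ((499/2 + (½)*615) + 402423)/(-306301 + 6*(-5)) = ((499/2 + 615/2) + 402423)/(-306301 - 30) = (557 + 402423)/(-306331) = 402980*(-1/306331) = -402980/306331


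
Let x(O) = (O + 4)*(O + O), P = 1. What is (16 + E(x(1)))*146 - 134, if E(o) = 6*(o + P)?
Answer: 11838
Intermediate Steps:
x(O) = 2*O*(4 + O) (x(O) = (4 + O)*(2*O) = 2*O*(4 + O))
E(o) = 6 + 6*o (E(o) = 6*(o + 1) = 6*(1 + o) = 6 + 6*o)
(16 + E(x(1)))*146 - 134 = (16 + (6 + 6*(2*1*(4 + 1))))*146 - 134 = (16 + (6 + 6*(2*1*5)))*146 - 134 = (16 + (6 + 6*10))*146 - 134 = (16 + (6 + 60))*146 - 134 = (16 + 66)*146 - 134 = 82*146 - 134 = 11972 - 134 = 11838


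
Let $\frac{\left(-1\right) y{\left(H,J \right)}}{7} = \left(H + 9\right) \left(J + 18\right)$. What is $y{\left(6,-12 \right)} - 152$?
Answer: $-782$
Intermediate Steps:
$y{\left(H,J \right)} = - 7 \left(9 + H\right) \left(18 + J\right)$ ($y{\left(H,J \right)} = - 7 \left(H + 9\right) \left(J + 18\right) = - 7 \left(9 + H\right) \left(18 + J\right)$)
$y{\left(6,-12 \right)} - 152 = \left(-1134 - 756 - -756 - 42 \left(-12\right)\right) - 152 = \left(-1134 - 756 + 756 + 504\right) - 152 = -630 - 152 = -782$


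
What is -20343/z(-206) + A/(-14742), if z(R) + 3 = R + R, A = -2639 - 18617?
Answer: 154358873/3058965 ≈ 50.461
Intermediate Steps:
A = -21256
z(R) = -3 + 2*R (z(R) = -3 + (R + R) = -3 + 2*R)
-20343/z(-206) + A/(-14742) = -20343/(-3 + 2*(-206)) - 21256/(-14742) = -20343/(-3 - 412) - 21256*(-1/14742) = -20343/(-415) + 10628/7371 = -20343*(-1/415) + 10628/7371 = 20343/415 + 10628/7371 = 154358873/3058965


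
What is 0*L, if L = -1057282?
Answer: 0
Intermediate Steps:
0*L = 0*(-1057282) = 0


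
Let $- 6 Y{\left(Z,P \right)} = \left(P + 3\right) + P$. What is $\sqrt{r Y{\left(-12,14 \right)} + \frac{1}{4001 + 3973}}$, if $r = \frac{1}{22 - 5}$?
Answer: $\frac{i \sqrt{155070821}}{22593} \approx 0.55118 i$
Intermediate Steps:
$Y{\left(Z,P \right)} = - \frac{1}{2} - \frac{P}{3}$ ($Y{\left(Z,P \right)} = - \frac{\left(P + 3\right) + P}{6} = - \frac{\left(3 + P\right) + P}{6} = - \frac{3 + 2 P}{6} = - \frac{1}{2} - \frac{P}{3}$)
$r = \frac{1}{17} \approx 0.058824$
$\sqrt{r Y{\left(-12,14 \right)} + \frac{1}{4001 + 3973}} = \sqrt{\frac{- \frac{1}{2} - \frac{14}{3}}{17} + \frac{1}{4001 + 3973}} = \sqrt{\frac{- \frac{1}{2} - \frac{14}{3}}{17} + \frac{1}{7974}} = \sqrt{\frac{1}{17} \left(- \frac{31}{6}\right) + \frac{1}{7974}} = \sqrt{- \frac{31}{102} + \frac{1}{7974}} = \sqrt{- \frac{20591}{67779}} = \frac{i \sqrt{155070821}}{22593}$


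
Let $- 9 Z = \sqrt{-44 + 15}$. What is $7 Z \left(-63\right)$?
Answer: $49 i \sqrt{29} \approx 263.87 i$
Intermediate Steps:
$Z = - \frac{i \sqrt{29}}{9}$ ($Z = - \frac{\sqrt{-44 + 15}}{9} = - \frac{\sqrt{-29}}{9} = - \frac{i \sqrt{29}}{9} \approx - 0.59835 i$)
$7 Z \left(-63\right) = 7 \left(- \frac{i \sqrt{29}}{9}\right) \left(-63\right) = - \frac{7 i \sqrt{29}}{9} \left(-63\right) = 49 i \sqrt{29}$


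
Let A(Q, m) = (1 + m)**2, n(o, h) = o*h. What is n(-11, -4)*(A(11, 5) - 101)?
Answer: -2860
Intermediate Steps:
n(o, h) = h*o
n(-11, -4)*(A(11, 5) - 101) = (-4*(-11))*((1 + 5)**2 - 101) = 44*(6**2 - 101) = 44*(36 - 101) = 44*(-65) = -2860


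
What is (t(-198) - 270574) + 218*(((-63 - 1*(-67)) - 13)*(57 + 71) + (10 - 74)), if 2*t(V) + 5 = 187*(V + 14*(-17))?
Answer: -1152861/2 ≈ -5.7643e+5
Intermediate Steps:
t(V) = -44511/2 + 187*V/2 (t(V) = -5/2 + (187*(V + 14*(-17)))/2 = -5/2 + (187*(V - 238))/2 = -5/2 + (187*(-238 + V))/2 = -5/2 + (-44506 + 187*V)/2 = -5/2 + (-22253 + 187*V/2) = -44511/2 + 187*V/2)
(t(-198) - 270574) + 218*(((-63 - 1*(-67)) - 13)*(57 + 71) + (10 - 74)) = ((-44511/2 + (187/2)*(-198)) - 270574) + 218*(((-63 - 1*(-67)) - 13)*(57 + 71) + (10 - 74)) = ((-44511/2 - 18513) - 270574) + 218*(((-63 + 67) - 13)*128 - 64) = (-81537/2 - 270574) + 218*((4 - 13)*128 - 64) = -622685/2 + 218*(-9*128 - 64) = -622685/2 + 218*(-1152 - 64) = -622685/2 + 218*(-1216) = -622685/2 - 265088 = -1152861/2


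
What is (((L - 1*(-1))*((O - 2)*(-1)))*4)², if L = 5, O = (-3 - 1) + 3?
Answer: 5184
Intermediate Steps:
O = -1 (O = -4 + 3 = -1)
(((L - 1*(-1))*((O - 2)*(-1)))*4)² = (((5 - 1*(-1))*((-1 - 2)*(-1)))*4)² = (((5 + 1)*(-3*(-1)))*4)² = ((6*3)*4)² = (18*4)² = 72² = 5184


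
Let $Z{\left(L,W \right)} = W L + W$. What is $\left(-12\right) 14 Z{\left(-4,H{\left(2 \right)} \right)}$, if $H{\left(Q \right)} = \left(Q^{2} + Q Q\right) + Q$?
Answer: $5040$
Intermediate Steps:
$H{\left(Q \right)} = Q + 2 Q^{2}$ ($H{\left(Q \right)} = \left(Q^{2} + Q^{2}\right) + Q = 2 Q^{2} + Q = Q + 2 Q^{2}$)
$Z{\left(L,W \right)} = W + L W$ ($Z{\left(L,W \right)} = L W + W = W + L W$)
$\left(-12\right) 14 Z{\left(-4,H{\left(2 \right)} \right)} = \left(-12\right) 14 \cdot 2 \left(1 + 2 \cdot 2\right) \left(1 - 4\right) = - 168 \cdot 2 \left(1 + 4\right) \left(-3\right) = - 168 \cdot 2 \cdot 5 \left(-3\right) = - 168 \cdot 10 \left(-3\right) = \left(-168\right) \left(-30\right) = 5040$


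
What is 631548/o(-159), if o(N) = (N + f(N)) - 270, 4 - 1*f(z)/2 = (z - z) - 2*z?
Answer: -631548/1057 ≈ -597.49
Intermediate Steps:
f(z) = 8 + 4*z (f(z) = 8 - 2*((z - z) - 2*z) = 8 - 2*(0 - 2*z) = 8 - (-4)*z = 8 + 4*z)
o(N) = -262 + 5*N (o(N) = (N + (8 + 4*N)) - 270 = (8 + 5*N) - 270 = -262 + 5*N)
631548/o(-159) = 631548/(-262 + 5*(-159)) = 631548/(-262 - 795) = 631548/(-1057) = 631548*(-1/1057) = -631548/1057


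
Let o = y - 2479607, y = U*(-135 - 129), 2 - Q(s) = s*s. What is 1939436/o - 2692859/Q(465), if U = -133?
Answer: 6163329690977/528556042385 ≈ 11.661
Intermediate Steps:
Q(s) = 2 - s**2 (Q(s) = 2 - s*s = 2 - s**2)
y = 35112 (y = -133*(-135 - 129) = -133*(-264) = 35112)
o = -2444495 (o = 35112 - 2479607 = -2444495)
1939436/o - 2692859/Q(465) = 1939436/(-2444495) - 2692859/(2 - 1*465**2) = 1939436*(-1/2444495) - 2692859/(2 - 1*216225) = -1939436/2444495 - 2692859/(2 - 216225) = -1939436/2444495 - 2692859/(-216223) = -1939436/2444495 - 2692859*(-1/216223) = -1939436/2444495 + 2692859/216223 = 6163329690977/528556042385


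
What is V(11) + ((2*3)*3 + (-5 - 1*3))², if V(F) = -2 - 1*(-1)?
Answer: 99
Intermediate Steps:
V(F) = -1 (V(F) = -2 + 1 = -1)
V(11) + ((2*3)*3 + (-5 - 1*3))² = -1 + ((2*3)*3 + (-5 - 1*3))² = -1 + (6*3 + (-5 - 3))² = -1 + (18 - 8)² = -1 + 10² = -1 + 100 = 99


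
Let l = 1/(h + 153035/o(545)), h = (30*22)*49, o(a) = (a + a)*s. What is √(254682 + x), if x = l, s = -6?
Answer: √455056235118580982262/42270113 ≈ 504.66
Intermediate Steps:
o(a) = -12*a (o(a) = (a + a)*(-6) = (2*a)*(-6) = -12*a)
h = 32340 (h = 660*49 = 32340)
l = 1308/42270113 (l = 1/(32340 + 153035/((-12*545))) = 1/(32340 + 153035/(-6540)) = 1/(32340 + 153035*(-1/6540)) = 1/(32340 - 30607/1308) = 1/(42270113/1308) = 1308/42270113 ≈ 3.0944e-5)
x = 1308/42270113 ≈ 3.0944e-5
√(254682 + x) = √(254682 + 1308/42270113) = √(10765436920374/42270113) = √455056235118580982262/42270113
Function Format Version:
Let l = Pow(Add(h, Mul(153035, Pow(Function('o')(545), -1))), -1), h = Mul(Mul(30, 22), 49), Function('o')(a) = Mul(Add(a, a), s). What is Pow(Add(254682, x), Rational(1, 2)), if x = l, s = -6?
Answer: Mul(Rational(1, 42270113), Pow(455056235118580982262, Rational(1, 2))) ≈ 504.66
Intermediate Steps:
Function('o')(a) = Mul(-12, a) (Function('o')(a) = Mul(Add(a, a), -6) = Mul(Mul(2, a), -6) = Mul(-12, a))
h = 32340 (h = Mul(660, 49) = 32340)
l = Rational(1308, 42270113) (l = Pow(Add(32340, Mul(153035, Pow(Mul(-12, 545), -1))), -1) = Pow(Add(32340, Mul(153035, Pow(-6540, -1))), -1) = Pow(Add(32340, Mul(153035, Rational(-1, 6540))), -1) = Pow(Add(32340, Rational(-30607, 1308)), -1) = Pow(Rational(42270113, 1308), -1) = Rational(1308, 42270113) ≈ 3.0944e-5)
x = Rational(1308, 42270113) ≈ 3.0944e-5
Pow(Add(254682, x), Rational(1, 2)) = Pow(Add(254682, Rational(1308, 42270113)), Rational(1, 2)) = Pow(Rational(10765436920374, 42270113), Rational(1, 2)) = Mul(Rational(1, 42270113), Pow(455056235118580982262, Rational(1, 2)))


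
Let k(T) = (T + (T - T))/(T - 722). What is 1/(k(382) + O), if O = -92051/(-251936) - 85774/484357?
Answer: -10372292037920/9700616213861 ≈ -1.0692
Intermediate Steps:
k(T) = T/(-722 + T) (k(T) = (T + 0)/(-722 + T) = T/(-722 + T))
O = 22975987743/122026965152 (O = -92051*(-1/251936) - 85774*1/484357 = 92051/251936 - 85774/484357 = 22975987743/122026965152 ≈ 0.18829)
1/(k(382) + O) = 1/(382/(-722 + 382) + 22975987743/122026965152) = 1/(382/(-340) + 22975987743/122026965152) = 1/(382*(-1/340) + 22975987743/122026965152) = 1/(-191/170 + 22975987743/122026965152) = 1/(-9700616213861/10372292037920) = -10372292037920/9700616213861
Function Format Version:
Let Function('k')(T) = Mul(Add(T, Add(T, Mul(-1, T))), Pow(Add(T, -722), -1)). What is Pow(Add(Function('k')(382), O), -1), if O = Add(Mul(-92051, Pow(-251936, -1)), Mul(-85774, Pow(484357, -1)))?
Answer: Rational(-10372292037920, 9700616213861) ≈ -1.0692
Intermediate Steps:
Function('k')(T) = Mul(T, Pow(Add(-722, T), -1)) (Function('k')(T) = Mul(Add(T, 0), Pow(Add(-722, T), -1)) = Mul(T, Pow(Add(-722, T), -1)))
O = Rational(22975987743, 122026965152) (O = Add(Mul(-92051, Rational(-1, 251936)), Mul(-85774, Rational(1, 484357))) = Add(Rational(92051, 251936), Rational(-85774, 484357)) = Rational(22975987743, 122026965152) ≈ 0.18829)
Pow(Add(Function('k')(382), O), -1) = Pow(Add(Mul(382, Pow(Add(-722, 382), -1)), Rational(22975987743, 122026965152)), -1) = Pow(Add(Mul(382, Pow(-340, -1)), Rational(22975987743, 122026965152)), -1) = Pow(Add(Mul(382, Rational(-1, 340)), Rational(22975987743, 122026965152)), -1) = Pow(Add(Rational(-191, 170), Rational(22975987743, 122026965152)), -1) = Pow(Rational(-9700616213861, 10372292037920), -1) = Rational(-10372292037920, 9700616213861)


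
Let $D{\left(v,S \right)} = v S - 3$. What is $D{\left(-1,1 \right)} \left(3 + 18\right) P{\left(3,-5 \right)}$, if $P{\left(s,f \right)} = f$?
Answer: $420$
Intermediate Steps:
$D{\left(v,S \right)} = -3 + S v$ ($D{\left(v,S \right)} = S v - 3 = -3 + S v$)
$D{\left(-1,1 \right)} \left(3 + 18\right) P{\left(3,-5 \right)} = \left(-3 + 1 \left(-1\right)\right) \left(3 + 18\right) \left(-5\right) = \left(-3 - 1\right) 21 \left(-5\right) = \left(-4\right) 21 \left(-5\right) = \left(-84\right) \left(-5\right) = 420$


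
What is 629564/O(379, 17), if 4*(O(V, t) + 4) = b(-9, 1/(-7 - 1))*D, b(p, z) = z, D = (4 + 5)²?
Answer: -20146048/209 ≈ -96393.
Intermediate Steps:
D = 81 (D = 9² = 81)
O(V, t) = -209/32 (O(V, t) = -4 + (81/(-7 - 1))/4 = -4 + (81/(-8))/4 = -4 + (-⅛*81)/4 = -4 + (¼)*(-81/8) = -4 - 81/32 = -209/32)
629564/O(379, 17) = 629564/(-209/32) = 629564*(-32/209) = -20146048/209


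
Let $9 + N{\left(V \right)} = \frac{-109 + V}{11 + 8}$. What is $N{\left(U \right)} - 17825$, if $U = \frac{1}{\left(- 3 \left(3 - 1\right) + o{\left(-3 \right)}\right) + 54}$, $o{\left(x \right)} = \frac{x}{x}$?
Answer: $- \frac{16608794}{931} \approx -17840.0$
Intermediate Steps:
$o{\left(x \right)} = 1$
$U = \frac{1}{49}$ ($U = \frac{1}{\left(- 3 \left(3 - 1\right) + 1\right) + 54} = \frac{1}{\left(\left(-3\right) 2 + 1\right) + 54} = \frac{1}{\left(-6 + 1\right) + 54} = \frac{1}{-5 + 54} = \frac{1}{49} \approx 0.020408$)
$N{\left(V \right)} = - \frac{280}{19} + \frac{V}{19}$ ($N{\left(V \right)} = -9 + \frac{-109 + V}{11 + 8} = -9 + \frac{-109 + V}{19} = -9 + \left(-109 + V\right) \frac{1}{19} = -9 + \left(- \frac{109}{19} + \frac{V}{19}\right) = - \frac{280}{19} + \frac{V}{19}$)
$N{\left(U \right)} - 17825 = \left(- \frac{280}{19} + \frac{1}{19} \cdot \frac{1}{49}\right) - 17825 = \left(- \frac{280}{19} + \frac{1}{931}\right) - 17825 = - \frac{13719}{931} - 17825 = - \frac{16608794}{931}$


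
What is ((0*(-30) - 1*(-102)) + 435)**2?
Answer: 288369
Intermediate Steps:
((0*(-30) - 1*(-102)) + 435)**2 = ((0 + 102) + 435)**2 = (102 + 435)**2 = 537**2 = 288369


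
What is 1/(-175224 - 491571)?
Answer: -1/666795 ≈ -1.4997e-6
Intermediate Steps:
1/(-175224 - 491571) = 1/(-666795) = -1/666795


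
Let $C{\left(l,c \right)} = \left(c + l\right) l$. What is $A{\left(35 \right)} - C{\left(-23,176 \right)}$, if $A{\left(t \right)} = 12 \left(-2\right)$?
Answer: $3495$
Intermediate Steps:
$C{\left(l,c \right)} = l \left(c + l\right)$
$A{\left(t \right)} = -24$
$A{\left(35 \right)} - C{\left(-23,176 \right)} = -24 - - 23 \left(176 - 23\right) = -24 - \left(-23\right) 153 = -24 - -3519 = -24 + 3519 = 3495$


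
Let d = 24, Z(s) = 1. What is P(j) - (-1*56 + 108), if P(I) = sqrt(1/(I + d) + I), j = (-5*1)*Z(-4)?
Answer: -52 + I*sqrt(1786)/19 ≈ -52.0 + 2.2243*I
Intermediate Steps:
j = -5 (j = -5*1*1 = -5*1 = -5)
P(I) = sqrt(I + 1/(24 + I)) (P(I) = sqrt(1/(I + 24) + I) = sqrt(1/(24 + I) + I) = sqrt(I + 1/(24 + I)))
P(j) - (-1*56 + 108) = sqrt((1 - 5*(24 - 5))/(24 - 5)) - (-1*56 + 108) = sqrt((1 - 5*19)/19) - (-56 + 108) = sqrt((1 - 95)/19) - 1*52 = sqrt((1/19)*(-94)) - 52 = sqrt(-94/19) - 52 = I*sqrt(1786)/19 - 52 = -52 + I*sqrt(1786)/19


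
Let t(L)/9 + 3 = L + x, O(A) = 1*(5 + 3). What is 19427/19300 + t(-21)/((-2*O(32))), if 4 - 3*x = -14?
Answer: 429679/38600 ≈ 11.132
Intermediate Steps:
x = 6 (x = 4/3 - ⅓*(-14) = 4/3 + 14/3 = 6)
O(A) = 8 (O(A) = 1*8 = 8)
t(L) = 27 + 9*L (t(L) = -27 + 9*(L + 6) = -27 + 9*(6 + L) = -27 + (54 + 9*L) = 27 + 9*L)
19427/19300 + t(-21)/((-2*O(32))) = 19427/19300 + (27 + 9*(-21))/((-2*8)) = 19427*(1/19300) + (27 - 189)/(-16) = 19427/19300 - 162*(-1/16) = 19427/19300 + 81/8 = 429679/38600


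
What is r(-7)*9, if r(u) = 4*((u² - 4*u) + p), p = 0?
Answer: 2772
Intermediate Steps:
r(u) = -16*u + 4*u² (r(u) = 4*((u² - 4*u) + 0) = 4*(u² - 4*u) = -16*u + 4*u²)
r(-7)*9 = (4*(-7)*(-4 - 7))*9 = (4*(-7)*(-11))*9 = 308*9 = 2772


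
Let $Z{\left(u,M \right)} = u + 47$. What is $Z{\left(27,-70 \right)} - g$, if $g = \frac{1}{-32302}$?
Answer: $\frac{2390349}{32302} \approx 74.0$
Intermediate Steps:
$g = - \frac{1}{32302} \approx -3.0958 \cdot 10^{-5}$
$Z{\left(u,M \right)} = 47 + u$
$Z{\left(27,-70 \right)} - g = \left(47 + 27\right) - - \frac{1}{32302} = 74 + \frac{1}{32302} = \frac{2390349}{32302}$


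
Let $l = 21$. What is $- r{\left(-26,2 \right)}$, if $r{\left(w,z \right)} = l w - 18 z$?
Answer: $582$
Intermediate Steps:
$r{\left(w,z \right)} = - 18 z + 21 w$ ($r{\left(w,z \right)} = 21 w - 18 z = - 18 z + 21 w$)
$- r{\left(-26,2 \right)} = - (\left(-18\right) 2 + 21 \left(-26\right)) = - (-36 - 546) = \left(-1\right) \left(-582\right) = 582$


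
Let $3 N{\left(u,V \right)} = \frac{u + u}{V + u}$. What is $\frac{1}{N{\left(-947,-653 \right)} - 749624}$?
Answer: $- \frac{2400}{1799096653} \approx -1.334 \cdot 10^{-6}$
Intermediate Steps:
$N{\left(u,V \right)} = \frac{2 u}{3 \left(V + u\right)}$ ($N{\left(u,V \right)} = \frac{\left(u + u\right) \frac{1}{V + u}}{3} = \frac{2 u \frac{1}{V + u}}{3} = \frac{2 u}{3 \left(V + u\right)}$)
$\frac{1}{N{\left(-947,-653 \right)} - 749624} = \frac{1}{\frac{2}{3} \left(-947\right) \frac{1}{-653 - 947} - 749624} = \frac{1}{\frac{2}{3} \left(-947\right) \frac{1}{-1600} - 749624} = \frac{1}{\frac{2}{3} \left(-947\right) \left(- \frac{1}{1600}\right) - 749624} = \frac{1}{\frac{947}{2400} - 749624} = \frac{1}{- \frac{1799096653}{2400}} = - \frac{2400}{1799096653}$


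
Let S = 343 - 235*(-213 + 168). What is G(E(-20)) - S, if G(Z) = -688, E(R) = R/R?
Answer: -11606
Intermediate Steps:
E(R) = 1
S = 10918 (S = 343 - 235*(-45) = 343 + 10575 = 10918)
G(E(-20)) - S = -688 - 1*10918 = -688 - 10918 = -11606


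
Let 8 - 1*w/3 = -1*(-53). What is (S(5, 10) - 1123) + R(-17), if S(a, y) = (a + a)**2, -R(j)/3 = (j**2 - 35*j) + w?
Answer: -3270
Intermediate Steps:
w = -135 (w = 24 - (-3)*(-53) = 24 - 3*53 = 24 - 159 = -135)
R(j) = 405 - 3*j**2 + 105*j (R(j) = -3*((j**2 - 35*j) - 135) = -3*(-135 + j**2 - 35*j) = 405 - 3*j**2 + 105*j)
S(a, y) = 4*a**2 (S(a, y) = (2*a)**2 = 4*a**2)
(S(5, 10) - 1123) + R(-17) = (4*5**2 - 1123) + (405 - 3*(-17)**2 + 105*(-17)) = (4*25 - 1123) + (405 - 3*289 - 1785) = (100 - 1123) + (405 - 867 - 1785) = -1023 - 2247 = -3270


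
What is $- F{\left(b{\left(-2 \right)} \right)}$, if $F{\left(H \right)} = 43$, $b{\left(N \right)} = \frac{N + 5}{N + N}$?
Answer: $-43$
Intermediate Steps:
$b{\left(N \right)} = \frac{5 + N}{2 N}$
$- F{\left(b{\left(-2 \right)} \right)} = \left(-1\right) 43 = -43$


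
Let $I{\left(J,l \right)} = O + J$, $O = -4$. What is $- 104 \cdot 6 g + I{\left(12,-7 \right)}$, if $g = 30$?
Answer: $-18712$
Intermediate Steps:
$I{\left(J,l \right)} = -4 + J$
$- 104 \cdot 6 g + I{\left(12,-7 \right)} = - 104 \cdot 6 \cdot 30 + \left(-4 + 12\right) = \left(-104\right) 180 + 8 = -18720 + 8 = -18712$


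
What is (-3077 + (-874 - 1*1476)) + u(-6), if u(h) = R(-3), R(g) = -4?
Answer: -5431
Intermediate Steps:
u(h) = -4
(-3077 + (-874 - 1*1476)) + u(-6) = (-3077 + (-874 - 1*1476)) - 4 = (-3077 + (-874 - 1476)) - 4 = (-3077 - 2350) - 4 = -5427 - 4 = -5431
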